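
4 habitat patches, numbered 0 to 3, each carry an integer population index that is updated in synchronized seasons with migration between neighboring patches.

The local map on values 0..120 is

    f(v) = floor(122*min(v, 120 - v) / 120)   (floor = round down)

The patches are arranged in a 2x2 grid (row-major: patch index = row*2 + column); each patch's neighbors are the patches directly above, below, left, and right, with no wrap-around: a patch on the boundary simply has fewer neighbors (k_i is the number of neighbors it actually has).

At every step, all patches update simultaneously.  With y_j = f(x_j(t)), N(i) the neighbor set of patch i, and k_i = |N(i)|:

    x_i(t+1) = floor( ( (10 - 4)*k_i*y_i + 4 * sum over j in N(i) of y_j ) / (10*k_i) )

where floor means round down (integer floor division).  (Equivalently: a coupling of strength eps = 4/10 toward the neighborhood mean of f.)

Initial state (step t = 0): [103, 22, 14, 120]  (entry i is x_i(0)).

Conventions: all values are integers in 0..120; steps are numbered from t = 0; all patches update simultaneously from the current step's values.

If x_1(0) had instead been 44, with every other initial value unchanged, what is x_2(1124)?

Simulating step by step:
t=0: [103, 44, 14, 120]
t=1: [21, 29, 11, 11]
t=2: [20, 23, 13, 14]
t=3: [19, 20, 14, 15]
t=4: [18, 18, 15, 15]
t=5: [17, 17, 15, 15]
t=6: [16, 16, 15, 15]
t=7: [15, 15, 15, 15]
t=8: [15, 15, 15, 15]

Answer: x_2(1124) = 15
Key observation: The state at step 7, [15, 15, 15, 15], reappears at step 8: the system is in a cycle of period 1 from step 7 on.  Therefore the state at step 1124 equals the state at step 7 + ((1124 - 7) mod 1) = 7, which is [15, 15, 15, 15].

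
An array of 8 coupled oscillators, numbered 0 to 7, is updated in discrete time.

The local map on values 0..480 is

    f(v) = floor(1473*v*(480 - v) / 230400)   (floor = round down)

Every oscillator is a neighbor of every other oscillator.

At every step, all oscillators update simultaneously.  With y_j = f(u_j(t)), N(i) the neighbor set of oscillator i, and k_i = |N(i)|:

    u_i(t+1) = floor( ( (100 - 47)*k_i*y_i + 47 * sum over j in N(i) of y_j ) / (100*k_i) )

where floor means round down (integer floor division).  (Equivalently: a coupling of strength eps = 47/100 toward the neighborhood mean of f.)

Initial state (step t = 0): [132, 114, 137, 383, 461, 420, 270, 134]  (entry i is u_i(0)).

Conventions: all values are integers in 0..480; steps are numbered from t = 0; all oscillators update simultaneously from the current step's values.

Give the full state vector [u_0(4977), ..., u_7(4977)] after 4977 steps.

Answer: [279, 279, 279, 279, 279, 279, 279, 279]
Key observation: The state at step 10, [358, 358, 358, 358, 358, 358, 358, 358], reappears at step 12: the system is in a cycle of period 2 from step 10 on.  Therefore the state at step 4977 equals the state at step 10 + ((4977 - 10) mod 2) = 11, which is [279, 279, 279, 279, 279, 279, 279, 279].

Derivation:
t=0: [132, 114, 137, 383, 461, 420, 270, 134]
t=1: [267, 255, 271, 241, 157, 206, 299, 269]
t=2: [359, 360, 358, 361, 341, 357, 351, 358]
t=3: [279, 279, 280, 278, 291, 281, 285, 280]
t=4: [357, 357, 357, 357, 354, 356, 355, 357]
t=5: [280, 280, 280, 280, 282, 281, 282, 280]
t=6: [357, 357, 357, 357, 356, 357, 356, 357]
t=7: [280, 280, 280, 280, 281, 280, 281, 280]
t=8: [357, 357, 357, 357, 357, 357, 357, 357]
t=9: [280, 280, 280, 280, 280, 280, 280, 280]
t=10: [358, 358, 358, 358, 358, 358, 358, 358]
t=11: [279, 279, 279, 279, 279, 279, 279, 279]
t=12: [358, 358, 358, 358, 358, 358, 358, 358]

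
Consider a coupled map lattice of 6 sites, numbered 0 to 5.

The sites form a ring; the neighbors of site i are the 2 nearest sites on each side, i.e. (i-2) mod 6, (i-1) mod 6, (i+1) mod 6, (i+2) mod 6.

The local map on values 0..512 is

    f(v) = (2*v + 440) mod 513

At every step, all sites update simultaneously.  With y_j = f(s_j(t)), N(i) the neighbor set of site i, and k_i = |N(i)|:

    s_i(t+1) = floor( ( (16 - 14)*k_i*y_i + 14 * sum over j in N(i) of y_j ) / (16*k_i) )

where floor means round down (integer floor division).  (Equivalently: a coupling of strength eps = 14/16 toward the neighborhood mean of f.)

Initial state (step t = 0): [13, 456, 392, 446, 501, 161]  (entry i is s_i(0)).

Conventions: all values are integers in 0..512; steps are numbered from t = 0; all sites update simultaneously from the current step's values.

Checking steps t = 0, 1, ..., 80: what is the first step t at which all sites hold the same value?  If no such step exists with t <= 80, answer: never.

Simulating step by step:
t=0: [13, 456, 392, 446, 501, 161]  (not all equal)
t=1: [318, 307, 355, 298, 318, 362]  (not all equal)
t=2: [80, 73, 45, 75, 76, 47]  (not all equal)
t=3: [52, 53, 71, 51, 54, 71]  (not all equal)
t=4: [48, 47, 36, 48, 47, 36]  (not all equal)
t=5: [236, 236, 83, 236, 236, 83]  (not all equal)
t=6: [265, 265, 360, 265, 265, 360]  (not all equal)
t=7: [315, 315, 416, 315, 315, 416]  (not all equal)
t=8: [132, 132, 69, 132, 132, 69]  (not all equal)
t=9: [135, 135, 175, 135, 135, 175]  (not all equal)
t=10: [232, 232, 207, 232, 232, 207]  (not all equal)
t=11: [369, 369, 384, 369, 369, 384]  (not all equal)
t=12: [165, 165, 155, 165, 165, 155]  (not all equal)
t=13: [248, 248, 254, 248, 248, 254]  (not all equal)
t=14: [428, 428, 424, 428, 428, 424]  (not all equal)
t=15: [266, 266, 269, 266, 266, 269]  (not all equal)
t=16: [461, 461, 459, 461, 461, 459]  (not all equal)
t=17: [334, 334, 335, 334, 334, 335]  (not all equal)
t=18: [82, 82, 82, 82, 82, 82]  (all equal)

Answer: 18
Key observation: Synchronization is absorbing here: once all sites are equal they stay equal, and step 18 is the first all-equal step.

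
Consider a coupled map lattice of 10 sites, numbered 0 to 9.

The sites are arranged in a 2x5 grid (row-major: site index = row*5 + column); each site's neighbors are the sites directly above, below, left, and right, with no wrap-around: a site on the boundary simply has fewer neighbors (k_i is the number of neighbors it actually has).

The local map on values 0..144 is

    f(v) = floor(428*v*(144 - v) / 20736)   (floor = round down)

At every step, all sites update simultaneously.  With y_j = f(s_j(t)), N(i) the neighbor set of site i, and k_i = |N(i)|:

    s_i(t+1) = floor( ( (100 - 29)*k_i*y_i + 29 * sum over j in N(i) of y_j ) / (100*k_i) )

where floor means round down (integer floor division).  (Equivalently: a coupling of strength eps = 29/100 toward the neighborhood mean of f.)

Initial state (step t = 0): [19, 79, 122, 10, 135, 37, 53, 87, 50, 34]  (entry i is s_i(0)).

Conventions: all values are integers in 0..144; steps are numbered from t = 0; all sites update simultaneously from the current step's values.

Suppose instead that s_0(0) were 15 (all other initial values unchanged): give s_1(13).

Answer: s_1(13) = 95
Key observation: This trace re-runs the system from the modified initial state.

Derivation:
t=0: [15, 79, 122, 10, 135, 37, 53, 87, 50, 34]
t=1: [54, 93, 61, 36, 32, 77, 98, 96, 88, 72]
t=2: [100, 97, 100, 83, 78, 103, 94, 96, 98, 101]
t=3: [90, 93, 92, 101, 103, 88, 95, 94, 93, 92]
t=4: [99, 97, 96, 90, 88, 100, 96, 97, 96, 96]
t=5: [91, 93, 95, 99, 99, 90, 94, 94, 95, 95]
t=6: [98, 97, 95, 91, 91, 99, 97, 96, 95, 95]
t=7: [92, 94, 96, 98, 98, 91, 93, 95, 96, 96]
t=8: [98, 96, 95, 93, 93, 98, 97, 95, 94, 94]
t=9: [93, 94, 96, 96, 97, 93, 94, 95, 96, 97]
t=10: [97, 96, 95, 94, 94, 97, 96, 95, 95, 94]
t=11: [94, 95, 96, 96, 97, 94, 95, 95, 96, 96]
t=12: [96, 96, 95, 94, 94, 96, 96, 95, 95, 94]
t=13: [95, 95, 96, 96, 97, 95, 95, 95, 96, 96]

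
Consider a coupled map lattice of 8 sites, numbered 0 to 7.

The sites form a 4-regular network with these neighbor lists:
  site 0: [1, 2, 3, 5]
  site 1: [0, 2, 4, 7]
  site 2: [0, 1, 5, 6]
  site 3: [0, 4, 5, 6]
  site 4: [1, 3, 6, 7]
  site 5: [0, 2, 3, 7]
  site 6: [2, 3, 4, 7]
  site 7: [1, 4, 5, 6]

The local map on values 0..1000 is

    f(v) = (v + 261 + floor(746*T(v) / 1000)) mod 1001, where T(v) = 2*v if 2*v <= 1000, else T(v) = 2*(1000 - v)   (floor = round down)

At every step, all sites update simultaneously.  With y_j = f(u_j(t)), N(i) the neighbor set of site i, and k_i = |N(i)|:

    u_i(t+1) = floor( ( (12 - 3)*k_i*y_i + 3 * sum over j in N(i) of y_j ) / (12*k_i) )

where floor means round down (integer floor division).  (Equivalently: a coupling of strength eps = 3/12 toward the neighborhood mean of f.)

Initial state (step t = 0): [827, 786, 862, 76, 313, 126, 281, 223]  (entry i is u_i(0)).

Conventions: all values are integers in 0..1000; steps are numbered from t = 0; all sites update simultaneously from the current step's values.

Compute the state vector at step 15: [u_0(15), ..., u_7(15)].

Answer: [366, 95, 325, 395, 149, 309, 652, 213]

Derivation:
t=0: [827, 786, 862, 76, 313, 126, 281, 223]
t=1: [366, 369, 385, 457, 191, 551, 822, 733]
t=2: [208, 229, 237, 406, 634, 433, 369, 402]
t=3: [727, 768, 771, 311, 426, 389, 248, 307]
t=4: [358, 350, 396, 140, 322, 223, 706, 131]
t=5: [226, 164, 278, 546, 154, 711, 397, 528]
t=6: [774, 683, 848, 494, 601, 473, 347, 491]
t=7: [383, 414, 334, 455, 436, 433, 203, 451]
t=8: [230, 282, 169, 398, 374, 321, 650, 396]
t=9: [747, 844, 654, 283, 262, 170, 409, 287]
t=10: [439, 420, 427, 865, 844, 685, 414, 870]
t=11: [350, 313, 328, 331, 329, 393, 300, 326]
t=12: [126, 51, 83, 91, 71, 202, 24, 76]
t=13: [562, 411, 478, 496, 430, 696, 355, 456]
t=14: [458, 316, 420, 456, 330, 420, 212, 370]
t=15: [366, 95, 325, 395, 149, 309, 652, 213]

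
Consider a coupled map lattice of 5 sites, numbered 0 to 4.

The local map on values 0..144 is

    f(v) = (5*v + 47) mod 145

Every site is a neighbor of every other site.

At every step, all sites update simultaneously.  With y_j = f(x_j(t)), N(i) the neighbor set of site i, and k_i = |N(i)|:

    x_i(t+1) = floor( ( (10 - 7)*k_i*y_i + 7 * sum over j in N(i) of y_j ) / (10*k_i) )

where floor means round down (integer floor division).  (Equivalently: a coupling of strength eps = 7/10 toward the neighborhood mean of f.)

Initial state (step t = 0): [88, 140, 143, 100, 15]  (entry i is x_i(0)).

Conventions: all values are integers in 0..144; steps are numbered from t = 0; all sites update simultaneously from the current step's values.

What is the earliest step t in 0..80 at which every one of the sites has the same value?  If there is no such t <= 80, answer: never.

Simulating step by step:
t=0: [88, 140, 143, 100, 15]  (not all equal)
t=1: [66, 63, 65, 74, 75]  (not all equal)
t=2: [98, 96, 97, 103, 104]  (not all equal)
t=3: [109, 107, 108, 112, 112]  (not all equal)
t=4: [14, 13, 14, 16, 16]  (not all equal)
t=5: [119, 119, 119, 120, 120]  (not all equal)
t=6: [63, 63, 63, 64, 64]  (not all equal)
t=7: [73, 73, 73, 74, 74]  (not all equal)
t=8: [123, 123, 123, 124, 124]  (not all equal)
t=9: [83, 83, 83, 84, 84]  (not all equal)
t=10: [28, 28, 28, 29, 29]  (not all equal)
t=11: [43, 43, 43, 44, 44]  (not all equal)
t=12: [118, 118, 118, 119, 119]  (not all equal)
t=13: [58, 58, 58, 59, 59]  (not all equal)
t=14: [48, 48, 48, 49, 49]  (not all equal)
t=15: [93, 93, 93, 75, 75]  (not all equal)
t=16: [96, 96, 96, 103, 103]  (not all equal)
t=17: [104, 104, 104, 108, 108]  (not all equal)
t=18: [88, 88, 88, 72, 72]  (not all equal)
t=19: [74, 74, 74, 82, 82]  (not all equal)
t=20: [90, 90, 90, 77, 77]  (not all equal)
t=21: [90, 90, 90, 100, 100]  (not all equal)
t=22: [79, 79, 79, 85, 85]  (not all equal)
t=23: [17, 17, 17, 21, 21]  (not all equal)
t=24: [88, 88, 88, 72, 72]  (not all equal)

Answer: never
Key observation: The state at step 18 reappears at step 24 — the system is in a cycle of period 6 from step 18 on.  No step 0..24 is synchronized, and the cycle repeats forever, so no step up to 80 (or ever) has all sites equal.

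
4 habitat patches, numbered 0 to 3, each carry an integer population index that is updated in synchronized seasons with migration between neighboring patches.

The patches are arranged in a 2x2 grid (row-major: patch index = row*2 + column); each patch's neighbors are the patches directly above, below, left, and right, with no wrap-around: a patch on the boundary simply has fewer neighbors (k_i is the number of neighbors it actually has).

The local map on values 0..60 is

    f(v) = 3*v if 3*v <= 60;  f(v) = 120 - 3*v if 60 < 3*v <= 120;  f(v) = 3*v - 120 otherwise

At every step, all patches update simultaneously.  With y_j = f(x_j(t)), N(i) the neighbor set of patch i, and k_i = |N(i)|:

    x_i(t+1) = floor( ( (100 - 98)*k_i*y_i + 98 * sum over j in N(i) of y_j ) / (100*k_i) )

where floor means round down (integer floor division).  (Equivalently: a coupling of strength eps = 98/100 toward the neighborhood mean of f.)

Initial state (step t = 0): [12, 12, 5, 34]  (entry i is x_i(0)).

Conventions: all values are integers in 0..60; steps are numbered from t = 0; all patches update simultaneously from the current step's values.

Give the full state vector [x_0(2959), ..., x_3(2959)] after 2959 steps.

Simulating step by step:
t=0: [12, 12, 5, 34]
t=1: [25, 27, 26, 25]
t=2: [40, 44, 44, 40]
t=3: [11, 0, 0, 11]
t=4: [0, 32, 32, 0]
t=5: [23, 0, 0, 23]
t=6: [1, 49, 49, 1]
t=7: [26, 3, 3, 26]
t=8: [9, 41, 41, 9]
t=9: [3, 26, 26, 3]
t=10: [41, 9, 9, 41]
t=11: [26, 3, 3, 26]

Answer: [26, 3, 3, 26]
Key observation: The state at step 7, [26, 3, 3, 26], reappears at step 11: the system is in a cycle of period 4 from step 7 on.  Therefore the state at step 2959 equals the state at step 7 + ((2959 - 7) mod 4) = 7, which is [26, 3, 3, 26].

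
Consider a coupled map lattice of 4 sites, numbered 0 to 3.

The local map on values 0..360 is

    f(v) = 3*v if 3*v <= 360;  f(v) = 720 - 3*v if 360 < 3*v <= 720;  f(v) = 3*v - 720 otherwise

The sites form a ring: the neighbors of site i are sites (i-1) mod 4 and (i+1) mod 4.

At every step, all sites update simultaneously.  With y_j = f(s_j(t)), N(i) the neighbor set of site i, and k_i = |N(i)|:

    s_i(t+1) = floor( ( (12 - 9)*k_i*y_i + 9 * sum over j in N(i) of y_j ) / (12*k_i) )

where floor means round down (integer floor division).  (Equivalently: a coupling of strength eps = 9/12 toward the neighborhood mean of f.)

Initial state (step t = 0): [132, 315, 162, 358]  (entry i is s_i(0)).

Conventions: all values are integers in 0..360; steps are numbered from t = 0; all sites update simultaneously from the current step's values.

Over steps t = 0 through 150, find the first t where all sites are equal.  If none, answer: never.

Answer: 27
Key observation: Synchronization is absorbing here: once all sites are equal they stay equal, and step 27 is the first all-equal step.

Derivation:
t=0: [132, 315, 162, 358]  (not all equal)
t=1: [298, 265, 275, 297]  (not all equal)
t=2: [135, 123, 118, 147]  (not all equal)
t=3: [315, 338, 324, 320]  (not all equal)
t=4: [256, 252, 263, 238]  (not all equal)
t=5: [27, 52, 33, 45]  (not all equal)
t=6: [129, 106, 133, 101]  (not all equal)
t=7: [316, 324, 313, 321]  (not all equal)
t=8: [242, 230, 240, 228]  (not all equal)
t=9: [26, 9, 24, 11]  (not all equal)
t=10: [42, 63, 40, 64]  (not all equal)
t=11: [174, 139, 172, 140]  (not all equal)
t=12: [275, 226, 277, 225]  (not all equal)
t=13: [58, 91, 60, 92]  (not all equal)
t=14: [249, 201, 250, 201]  (not all equal)
t=15: [94, 50, 95, 50]  (not all equal)
t=16: [183, 250, 183, 250]  (not all equal)
t=17: [65, 135, 65, 135]  (not all equal)
t=18: [285, 225, 285, 225]  (not all equal)
t=19: [67, 112, 67, 112]  (not all equal)
t=20: [302, 234, 302, 234]  (not all equal)
t=21: [60, 144, 60, 144]  (not all equal)
t=22: [261, 207, 261, 207]  (not all equal)
t=23: [90, 72, 90, 72]  (not all equal)
t=24: [229, 256, 229, 256]  (not all equal)
t=25: [44, 36, 44, 36]  (not all equal)
t=26: [114, 126, 114, 126]  (not all equal)
t=27: [342, 342, 342, 342]  (all equal)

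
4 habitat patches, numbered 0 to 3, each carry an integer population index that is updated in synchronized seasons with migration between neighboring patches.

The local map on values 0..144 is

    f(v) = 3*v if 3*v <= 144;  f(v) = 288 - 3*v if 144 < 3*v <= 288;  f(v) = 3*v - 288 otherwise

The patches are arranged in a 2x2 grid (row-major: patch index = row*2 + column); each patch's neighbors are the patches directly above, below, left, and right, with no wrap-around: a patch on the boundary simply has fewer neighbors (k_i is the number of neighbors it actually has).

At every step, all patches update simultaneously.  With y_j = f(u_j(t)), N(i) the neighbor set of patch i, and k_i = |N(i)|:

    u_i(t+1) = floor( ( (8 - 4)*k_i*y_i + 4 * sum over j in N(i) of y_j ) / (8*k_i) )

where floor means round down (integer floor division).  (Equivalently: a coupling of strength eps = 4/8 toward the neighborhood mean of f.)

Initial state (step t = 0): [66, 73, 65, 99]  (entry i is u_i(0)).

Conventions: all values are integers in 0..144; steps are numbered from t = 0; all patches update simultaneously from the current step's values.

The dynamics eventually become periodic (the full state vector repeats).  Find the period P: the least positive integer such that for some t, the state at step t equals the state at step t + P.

Simulating step by step:
t=0: [66, 73, 65, 99]
t=1: [85, 59, 71, 45]
t=2: [63, 97, 79, 114]
t=3: [63, 39, 63, 40]
t=4: [103, 113, 104, 114]
t=5: [29, 44, 30, 45]
t=6: [99, 121, 100, 123]
t=7: [26, 60, 28, 62]
t=8: [87, 99, 87, 99]
t=9: [22, 13, 22, 13]
t=10: [59, 45, 59, 45]
t=11: [117, 129, 117, 129]
t=12: [72, 90, 72, 90]
t=13: [58, 31, 58, 31]
t=14: [108, 98, 108, 98]
t=15: [28, 13, 28, 13]
t=16: [72, 50, 72, 50]
t=17: [88, 121, 88, 121]
t=18: [36, 62, 36, 62]
t=19: [106, 103, 106, 103]
t=20: [27, 23, 27, 23]
t=21: [78, 72, 78, 72]
t=22: [58, 67, 58, 67]
t=23: [107, 93, 107, 93]
t=24: [27, 15, 27, 15]
t=25: [72, 54, 72, 54]
t=26: [85, 112, 85, 112]
t=27: [36, 44, 36, 44]
t=28: [114, 126, 114, 126]
t=29: [63, 81, 63, 81]
t=30: [85, 58, 85, 58]
t=31: [53, 93, 53, 93]
t=32: [99, 39, 99, 39]
t=33: [36, 90, 36, 90]
t=34: [85, 40, 85, 40]
t=35: [54, 98, 54, 98]
t=36: [96, 36, 96, 36]
t=37: [27, 81, 27, 81]
t=38: [72, 54, 72, 54]

Answer: 13
Key observation: The state at step 25, [72, 54, 72, 54], reappears at step 38 — and no state repeats earlier — so the cycle the system enters has period 13.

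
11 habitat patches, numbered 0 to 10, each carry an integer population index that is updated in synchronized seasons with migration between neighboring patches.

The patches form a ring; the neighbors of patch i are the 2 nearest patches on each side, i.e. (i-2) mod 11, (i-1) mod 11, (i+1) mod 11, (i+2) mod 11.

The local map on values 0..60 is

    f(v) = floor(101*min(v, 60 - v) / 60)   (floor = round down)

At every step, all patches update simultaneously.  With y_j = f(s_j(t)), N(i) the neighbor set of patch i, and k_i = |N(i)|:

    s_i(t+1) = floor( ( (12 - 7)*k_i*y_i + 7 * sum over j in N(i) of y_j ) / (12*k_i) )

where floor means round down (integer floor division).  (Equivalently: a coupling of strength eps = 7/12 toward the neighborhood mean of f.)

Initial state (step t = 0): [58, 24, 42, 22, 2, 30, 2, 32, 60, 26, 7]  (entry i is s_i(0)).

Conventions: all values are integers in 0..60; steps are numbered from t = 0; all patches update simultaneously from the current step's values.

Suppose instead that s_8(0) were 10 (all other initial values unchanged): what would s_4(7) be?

Simulating step by step:
t=0: [58, 24, 42, 22, 2, 30, 2, 32, 10, 26, 7]
t=1: [19, 28, 24, 33, 18, 33, 18, 35, 21, 29, 19]
t=2: [37, 41, 38, 42, 35, 40, 34, 40, 36, 40, 36]
t=3: [36, 34, 35, 33, 38, 35, 39, 35, 38, 35, 37]
t=4: [40, 41, 41, 42, 39, 40, 37, 40, 38, 40, 39]
t=5: [32, 31, 31, 31, 33, 33, 35, 34, 35, 33, 34]
t=6: [46, 47, 47, 47, 45, 44, 43, 43, 42, 44, 44]
t=7: [23, 22, 21, 22, 24, 25, 27, 27, 28, 26, 25]

Answer: s_4(7) = 24
Key observation: This trace re-runs the system from the modified initial state.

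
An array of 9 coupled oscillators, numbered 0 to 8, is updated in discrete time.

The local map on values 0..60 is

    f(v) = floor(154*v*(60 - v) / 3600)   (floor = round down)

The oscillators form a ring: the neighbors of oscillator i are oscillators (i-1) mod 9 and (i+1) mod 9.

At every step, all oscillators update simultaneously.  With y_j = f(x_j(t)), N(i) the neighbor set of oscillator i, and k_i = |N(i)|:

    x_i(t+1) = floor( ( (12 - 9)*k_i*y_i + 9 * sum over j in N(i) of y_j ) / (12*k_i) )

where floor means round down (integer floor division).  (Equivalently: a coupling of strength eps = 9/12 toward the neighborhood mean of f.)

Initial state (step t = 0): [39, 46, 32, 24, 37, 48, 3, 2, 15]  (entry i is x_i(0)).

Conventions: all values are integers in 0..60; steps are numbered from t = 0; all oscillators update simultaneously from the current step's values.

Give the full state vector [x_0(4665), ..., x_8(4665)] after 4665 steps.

Answer: [36, 36, 36, 36, 36, 36, 36, 36, 36]
Key observation: The state at step 6, [36, 36, 36, 36, 36, 36, 36, 36, 36], reappears at step 7: the system is in a cycle of period 1 from step 6 on.  Therefore the state at step 4665 equals the state at step 6 + ((4665 - 6) mod 1) = 6, which is [36, 36, 36, 36, 36, 36, 36, 36, 36].

Derivation:
t=0: [39, 46, 32, 24, 37, 48, 3, 2, 15]
t=1: [29, 34, 33, 36, 31, 22, 12, 14, 21]
t=2: [36, 37, 36, 37, 36, 32, 29, 28, 33]
t=3: [36, 36, 36, 36, 36, 37, 38, 38, 37]
t=4: [36, 36, 36, 36, 36, 35, 35, 35, 35]
t=5: [36, 36, 36, 36, 36, 36, 37, 37, 36]
t=6: [36, 36, 36, 36, 36, 36, 36, 36, 36]
t=7: [36, 36, 36, 36, 36, 36, 36, 36, 36]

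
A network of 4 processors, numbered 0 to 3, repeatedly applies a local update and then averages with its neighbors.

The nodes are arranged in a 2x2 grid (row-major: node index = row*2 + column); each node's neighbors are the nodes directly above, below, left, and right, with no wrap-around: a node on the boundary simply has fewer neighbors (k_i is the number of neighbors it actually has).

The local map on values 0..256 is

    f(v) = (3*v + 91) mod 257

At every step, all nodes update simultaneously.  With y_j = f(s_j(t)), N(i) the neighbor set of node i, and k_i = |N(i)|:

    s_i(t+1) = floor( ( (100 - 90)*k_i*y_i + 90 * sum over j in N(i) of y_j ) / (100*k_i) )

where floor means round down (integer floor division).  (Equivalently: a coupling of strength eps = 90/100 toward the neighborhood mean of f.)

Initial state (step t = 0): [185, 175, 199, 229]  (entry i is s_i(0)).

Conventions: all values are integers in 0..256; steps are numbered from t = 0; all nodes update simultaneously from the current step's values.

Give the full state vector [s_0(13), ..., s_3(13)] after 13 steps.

Answer: [138, 188, 188, 138]

Derivation:
t=0: [185, 175, 199, 229]
t=1: [137, 72, 79, 124]
t=2: [78, 207, 210, 75]
t=3: [189, 76, 77, 188]
t=4: [71, 134, 134, 71]
t=5: [217, 65, 65, 217]
t=6: [48, 208, 208, 48]
t=7: [204, 231, 231, 204]
t=8: [30, 171, 171, 30]
t=9: [99, 171, 171, 99]
t=10: [94, 126, 126, 94]
t=11: [202, 125, 125, 202]
t=12: [206, 185, 185, 206]
t=13: [138, 188, 188, 138]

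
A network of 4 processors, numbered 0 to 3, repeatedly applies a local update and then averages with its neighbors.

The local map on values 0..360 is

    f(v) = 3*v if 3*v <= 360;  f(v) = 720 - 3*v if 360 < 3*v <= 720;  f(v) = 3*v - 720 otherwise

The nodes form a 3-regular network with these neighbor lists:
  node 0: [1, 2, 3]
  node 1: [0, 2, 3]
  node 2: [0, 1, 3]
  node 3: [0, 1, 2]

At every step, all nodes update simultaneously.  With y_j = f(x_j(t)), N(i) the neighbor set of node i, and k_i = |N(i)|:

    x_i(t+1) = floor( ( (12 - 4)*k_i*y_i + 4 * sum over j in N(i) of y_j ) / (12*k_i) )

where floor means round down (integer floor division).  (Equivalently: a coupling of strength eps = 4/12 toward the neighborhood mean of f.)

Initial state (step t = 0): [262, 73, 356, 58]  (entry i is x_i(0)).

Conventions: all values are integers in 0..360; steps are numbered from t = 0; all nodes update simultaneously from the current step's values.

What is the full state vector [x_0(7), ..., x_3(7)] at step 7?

Simulating step by step:
t=0: [262, 73, 356, 58]
t=1: [126, 211, 283, 186]
t=2: [270, 128, 151, 170]
t=3: [150, 287, 248, 217]
t=4: [206, 134, 69, 94]
t=5: [157, 277, 216, 257]
t=6: [192, 115, 93, 82]
t=7: [192, 304, 267, 249]

Answer: [192, 304, 267, 249]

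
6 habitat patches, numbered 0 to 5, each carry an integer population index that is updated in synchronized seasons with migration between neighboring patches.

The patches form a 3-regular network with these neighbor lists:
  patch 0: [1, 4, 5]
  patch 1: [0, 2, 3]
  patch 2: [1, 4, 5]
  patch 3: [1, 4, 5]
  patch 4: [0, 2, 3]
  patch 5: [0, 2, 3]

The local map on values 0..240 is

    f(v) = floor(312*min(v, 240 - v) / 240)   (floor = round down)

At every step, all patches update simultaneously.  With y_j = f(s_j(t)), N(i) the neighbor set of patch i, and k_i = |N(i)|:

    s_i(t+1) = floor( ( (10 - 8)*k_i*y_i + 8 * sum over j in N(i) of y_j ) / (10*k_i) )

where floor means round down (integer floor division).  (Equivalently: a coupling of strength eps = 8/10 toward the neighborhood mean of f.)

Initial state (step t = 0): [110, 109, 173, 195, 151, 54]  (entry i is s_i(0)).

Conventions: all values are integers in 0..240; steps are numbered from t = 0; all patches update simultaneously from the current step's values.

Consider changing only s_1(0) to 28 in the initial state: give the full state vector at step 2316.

Answer: [113, 113, 113, 113, 113, 113]
Key observation: The state at step 11, [153, 153, 153, 153, 153, 153], reappears at step 15: the system is in a cycle of period 4 from step 11 on.  Therefore the state at step 2316 equals the state at step 11 + ((2316 - 11) mod 4) = 12, which is [113, 113, 113, 113, 113, 113].

Derivation:
t=0: [110, 28, 173, 195, 151, 54]
t=1: [87, 84, 76, 70, 99, 90]
t=2: [117, 102, 114, 112, 106, 103]
t=3: [137, 145, 136, 136, 146, 145]
t=4: [124, 132, 125, 125, 131, 132]
t=5: [142, 147, 142, 142, 147, 147]
t=6: [121, 125, 121, 121, 125, 125]
t=7: [150, 153, 150, 150, 153, 153]
t=8: [113, 116, 113, 113, 116, 116]
t=9: [149, 146, 149, 149, 146, 146]
t=10: [121, 118, 121, 121, 118, 118]
t=11: [153, 153, 153, 153, 153, 153]
t=12: [113, 113, 113, 113, 113, 113]
t=13: [146, 146, 146, 146, 146, 146]
t=14: [122, 122, 122, 122, 122, 122]
t=15: [153, 153, 153, 153, 153, 153]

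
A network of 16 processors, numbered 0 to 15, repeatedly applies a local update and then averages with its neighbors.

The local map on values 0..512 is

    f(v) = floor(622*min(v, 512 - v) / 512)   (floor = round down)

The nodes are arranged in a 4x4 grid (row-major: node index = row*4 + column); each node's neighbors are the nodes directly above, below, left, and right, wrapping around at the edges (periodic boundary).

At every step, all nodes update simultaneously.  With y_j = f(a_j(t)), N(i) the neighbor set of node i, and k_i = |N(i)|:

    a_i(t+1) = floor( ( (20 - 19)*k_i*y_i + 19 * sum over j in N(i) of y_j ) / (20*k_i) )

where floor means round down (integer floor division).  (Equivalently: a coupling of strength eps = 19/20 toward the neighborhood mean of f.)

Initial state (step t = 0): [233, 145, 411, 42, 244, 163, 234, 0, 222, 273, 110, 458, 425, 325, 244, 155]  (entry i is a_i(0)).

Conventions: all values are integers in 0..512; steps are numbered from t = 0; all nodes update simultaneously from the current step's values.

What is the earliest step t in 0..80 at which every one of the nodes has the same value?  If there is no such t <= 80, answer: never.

Simulating step by step:
t=0: [233, 145, 411, 42, 244, 163, 234, 0, 222, 273, 110, 458, 425, 325, 244, 155]  (not all equal)
t=1: [163, 205, 197, 143, 192, 258, 121, 165, 193, 210, 228, 143, 234, 217, 173, 132]  (not all equal)
t=2: [232, 251, 196, 197, 234, 225, 250, 182, 236, 269, 200, 215, 217, 250, 233, 207]  (not all equal)
t=3: [272, 275, 280, 247, 266, 295, 246, 269, 276, 276, 283, 250, 279, 287, 259, 260]  (not all equal)
t=4: [291, 277, 297, 293, 284, 290, 280, 299, 292, 275, 297, 291, 288, 289, 285, 298]  (not all equal)
t=5: [274, 267, 275, 261, 266, 281, 263, 272, 275, 267, 276, 261, 266, 279, 263, 269]  (not all equal)
t=6: [298, 285, 300, 291, 287, 297, 286, 301, 298, 284, 300, 290, 288, 297, 288, 301]  (not all equal)
t=7: [271, 260, 271, 257, 259, 273, 258, 270, 271, 260, 271, 257, 259, 273, 258, 269]  (not all equal)
t=8: [306, 291, 306, 293, 292, 305, 292, 307, 306, 291, 306, 293, 292, 305, 293, 307]  (not all equal)
t=9: [266, 251, 265, 250, 250, 266, 250, 265, 266, 251, 265, 250, 250, 266, 250, 265]  (not all equal)
t=10: [302, 298, 303, 299, 298, 303, 299, 302, 302, 298, 303, 299, 298, 303, 299, 302]  (not all equal)
t=11: [258, 253, 257, 254, 254, 258, 253, 258, 258, 253, 257, 254, 254, 258, 253, 258]  (not all equal)
t=12: [307, 308, 307, 308, 308, 307, 308, 307, 307, 308, 307, 308, 308, 307, 308, 307]  (not all equal)
t=13: [247, 248, 247, 248, 248, 247, 248, 247, 247, 248, 247, 248, 248, 247, 248, 247]  (not all equal)
t=14: [300, 300, 300, 300, 300, 300, 300, 300, 300, 300, 300, 300, 300, 300, 300, 300]  (all equal)

Answer: 14
Key observation: Synchronization is absorbing here: once all nodes are equal they stay equal, and step 14 is the first all-equal step.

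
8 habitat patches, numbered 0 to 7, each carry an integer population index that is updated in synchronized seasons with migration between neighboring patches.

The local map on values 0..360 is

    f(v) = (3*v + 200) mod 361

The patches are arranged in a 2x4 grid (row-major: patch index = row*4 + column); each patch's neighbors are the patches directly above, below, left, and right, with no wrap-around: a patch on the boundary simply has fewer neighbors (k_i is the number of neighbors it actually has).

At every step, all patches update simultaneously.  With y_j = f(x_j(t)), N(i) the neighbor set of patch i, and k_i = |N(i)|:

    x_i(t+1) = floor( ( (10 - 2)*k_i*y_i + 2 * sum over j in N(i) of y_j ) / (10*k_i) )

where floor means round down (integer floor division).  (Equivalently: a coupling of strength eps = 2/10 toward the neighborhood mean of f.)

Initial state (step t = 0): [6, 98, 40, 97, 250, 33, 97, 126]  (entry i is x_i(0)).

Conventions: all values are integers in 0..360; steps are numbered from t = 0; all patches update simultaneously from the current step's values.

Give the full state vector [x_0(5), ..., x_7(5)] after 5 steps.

Simulating step by step:
t=0: [6, 98, 40, 97, 250, 33, 97, 126]
t=1: [210, 162, 282, 157, 234, 271, 159, 199]
t=2: [136, 308, 322, 287, 183, 287, 298, 122]
t=3: [204, 77, 92, 300, 80, 276, 50, 199]
t=4: [86, 90, 121, 32, 102, 278, 313, 96]
t=5: [103, 127, 192, 269, 156, 270, 87, 136]

Answer: [103, 127, 192, 269, 156, 270, 87, 136]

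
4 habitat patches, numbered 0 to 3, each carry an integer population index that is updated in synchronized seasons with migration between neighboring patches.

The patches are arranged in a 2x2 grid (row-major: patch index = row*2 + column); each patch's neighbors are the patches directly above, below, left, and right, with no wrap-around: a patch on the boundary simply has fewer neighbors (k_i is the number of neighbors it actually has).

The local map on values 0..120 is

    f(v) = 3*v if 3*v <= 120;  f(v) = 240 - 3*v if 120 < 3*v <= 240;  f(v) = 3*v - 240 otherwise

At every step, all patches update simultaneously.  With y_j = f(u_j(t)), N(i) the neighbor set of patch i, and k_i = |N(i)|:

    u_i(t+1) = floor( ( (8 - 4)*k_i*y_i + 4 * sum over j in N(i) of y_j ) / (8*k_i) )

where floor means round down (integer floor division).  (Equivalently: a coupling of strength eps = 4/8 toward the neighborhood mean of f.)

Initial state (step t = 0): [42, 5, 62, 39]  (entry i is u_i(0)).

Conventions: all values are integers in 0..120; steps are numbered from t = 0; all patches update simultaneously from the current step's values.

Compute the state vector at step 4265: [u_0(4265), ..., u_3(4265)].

Simulating step by step:
t=0: [42, 5, 62, 39]
t=1: [74, 65, 84, 75]
t=2: [23, 30, 14, 21]
t=3: [67, 78, 54, 64]
t=4: [40, 24, 60, 45]
t=5: [93, 92, 86, 85]
t=6: [33, 31, 22, 21]
t=7: [89, 87, 73, 71]
t=8: [24, 24, 24, 24]
t=9: [72, 72, 72, 72]
t=10: [24, 24, 24, 24]

Answer: [72, 72, 72, 72]
Key observation: The state at step 8, [24, 24, 24, 24], reappears at step 10: the system is in a cycle of period 2 from step 8 on.  Therefore the state at step 4265 equals the state at step 8 + ((4265 - 8) mod 2) = 9, which is [72, 72, 72, 72].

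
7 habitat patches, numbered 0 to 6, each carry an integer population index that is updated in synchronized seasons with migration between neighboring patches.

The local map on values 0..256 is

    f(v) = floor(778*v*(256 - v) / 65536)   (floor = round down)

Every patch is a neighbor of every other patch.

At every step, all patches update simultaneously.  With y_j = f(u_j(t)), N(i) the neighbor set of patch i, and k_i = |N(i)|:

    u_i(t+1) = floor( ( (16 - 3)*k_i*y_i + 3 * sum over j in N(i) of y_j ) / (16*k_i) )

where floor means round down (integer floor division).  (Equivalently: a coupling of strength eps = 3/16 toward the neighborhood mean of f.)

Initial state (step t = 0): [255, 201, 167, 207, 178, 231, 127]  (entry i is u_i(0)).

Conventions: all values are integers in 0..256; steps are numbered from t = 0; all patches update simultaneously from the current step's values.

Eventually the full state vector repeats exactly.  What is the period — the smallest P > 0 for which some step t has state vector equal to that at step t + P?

Simulating step by step:
t=0: [255, 201, 167, 207, 178, 231, 127]
t=1: [29, 129, 164, 120, 154, 79, 178]
t=2: [97, 187, 176, 187, 181, 165, 164]
t=3: [179, 156, 167, 156, 162, 175, 176]
t=4: [165, 182, 175, 182, 178, 169, 168]
t=5: [175, 161, 168, 161, 164, 172, 173]
t=6: [169, 179, 175, 179, 178, 171, 171]
t=7: [172, 164, 168, 164, 164, 171, 171]
t=8: [171, 178, 175, 178, 178, 172, 172]
t=9: [171, 164, 167, 164, 164, 170, 170]
t=10: [172, 178, 175, 178, 178, 173, 173]
t=11: [170, 164, 167, 164, 164, 169, 169]
t=12: [173, 178, 176, 178, 178, 174, 174]
t=13: [169, 164, 166, 164, 164, 168, 168]
t=14: [174, 178, 176, 178, 178, 175, 175]
t=15: [168, 164, 166, 164, 164, 167, 167]
t=16: [175, 178, 177, 178, 178, 176, 176]
t=17: [167, 164, 165, 164, 164, 166, 166]
t=18: [176, 178, 177, 178, 178, 177, 177]
t=19: [166, 164, 164, 164, 164, 164, 164]
t=20: [177, 178, 178, 178, 178, 178, 178]
t=21: [164, 164, 164, 164, 164, 164, 164]
t=22: [179, 179, 179, 179, 179, 179, 179]
t=23: [163, 163, 163, 163, 163, 163, 163]
t=24: [179, 179, 179, 179, 179, 179, 179]

Answer: 2
Key observation: The state at step 22, [179, 179, 179, 179, 179, 179, 179], reappears at step 24 — and no state repeats earlier — so the cycle the system enters has period 2.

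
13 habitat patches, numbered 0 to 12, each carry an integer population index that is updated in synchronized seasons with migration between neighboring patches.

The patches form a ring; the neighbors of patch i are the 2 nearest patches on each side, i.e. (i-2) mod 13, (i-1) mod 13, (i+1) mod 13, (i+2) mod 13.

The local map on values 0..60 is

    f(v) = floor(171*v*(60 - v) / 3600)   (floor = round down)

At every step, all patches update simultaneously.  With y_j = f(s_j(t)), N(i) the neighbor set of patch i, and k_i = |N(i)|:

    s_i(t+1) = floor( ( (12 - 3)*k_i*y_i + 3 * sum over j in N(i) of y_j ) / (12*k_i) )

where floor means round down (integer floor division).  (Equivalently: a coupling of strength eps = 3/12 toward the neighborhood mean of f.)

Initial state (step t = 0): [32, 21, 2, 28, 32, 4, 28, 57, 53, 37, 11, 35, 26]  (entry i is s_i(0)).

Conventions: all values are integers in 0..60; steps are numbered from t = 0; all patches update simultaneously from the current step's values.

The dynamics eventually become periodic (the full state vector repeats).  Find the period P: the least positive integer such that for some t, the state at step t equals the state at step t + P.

Answer: 2
Key observation: The state at step 5, [38, 39, 39, 39, 39, 39, 39, 39, 39, 38, 38, 38, 38], reappears at step 7 — and no state repeats earlier — so the cycle the system enters has period 2.

Derivation:
t=0: [32, 21, 2, 28, 32, 4, 28, 57, 53, 37, 11, 35, 26]
t=1: [39, 36, 14, 37, 37, 15, 36, 12, 19, 35, 27, 40, 39]
t=2: [37, 39, 32, 38, 38, 33, 39, 29, 37, 39, 41, 38, 38]
t=3: [39, 38, 41, 39, 39, 41, 38, 41, 39, 38, 37, 38, 38]
t=4: [38, 38, 37, 37, 37, 37, 38, 37, 38, 38, 39, 39, 39]
t=5: [38, 39, 39, 39, 39, 39, 39, 39, 39, 38, 38, 38, 38]
t=6: [38, 38, 38, 38, 38, 38, 38, 38, 38, 38, 38, 39, 38]
t=7: [38, 39, 39, 39, 39, 39, 39, 39, 39, 38, 38, 38, 38]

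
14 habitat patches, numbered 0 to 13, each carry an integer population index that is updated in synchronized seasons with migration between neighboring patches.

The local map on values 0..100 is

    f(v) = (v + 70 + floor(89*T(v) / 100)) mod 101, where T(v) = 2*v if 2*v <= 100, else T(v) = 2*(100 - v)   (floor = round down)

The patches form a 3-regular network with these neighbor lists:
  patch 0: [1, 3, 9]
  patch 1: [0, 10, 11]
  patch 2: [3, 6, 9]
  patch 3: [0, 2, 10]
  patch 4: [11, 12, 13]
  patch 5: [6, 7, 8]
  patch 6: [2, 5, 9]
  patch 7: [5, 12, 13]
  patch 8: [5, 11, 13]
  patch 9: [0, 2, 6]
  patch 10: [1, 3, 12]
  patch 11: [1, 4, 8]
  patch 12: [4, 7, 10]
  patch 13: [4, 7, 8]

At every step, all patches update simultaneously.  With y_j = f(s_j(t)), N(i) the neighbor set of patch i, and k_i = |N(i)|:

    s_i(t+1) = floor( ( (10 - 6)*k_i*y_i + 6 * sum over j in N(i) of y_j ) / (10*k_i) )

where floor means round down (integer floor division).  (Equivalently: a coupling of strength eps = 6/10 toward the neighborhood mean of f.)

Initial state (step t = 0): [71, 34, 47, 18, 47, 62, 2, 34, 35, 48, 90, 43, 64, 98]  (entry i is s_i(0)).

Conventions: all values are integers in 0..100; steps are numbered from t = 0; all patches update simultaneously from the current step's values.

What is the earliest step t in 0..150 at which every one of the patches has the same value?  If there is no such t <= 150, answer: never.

Simulating step by step:
t=0: [71, 34, 47, 18, 47, 62, 2, 34, 35, 48, 90, 43, 64, 98]  (not all equal)
t=1: [53, 76, 58, 60, 90, 80, 69, 78, 77, 53, 66, 80, 86, 73]  (not all equal)
t=2: [39, 71, 39, 59, 81, 86, 54, 85, 86, 21, 91, 83, 83, 85]  (not all equal)
t=3: [74, 83, 56, 86, 82, 64, 37, 80, 79, 42, 85, 83, 80, 80]  (not all equal)
t=4: [84, 83, 47, 65, 83, 86, 65, 86, 86, 66, 81, 82, 83, 84]  (not all equal)
t=5: [87, 82, 97, 91, 82, 82, 93, 80, 80, 93, 85, 81, 81, 80]  (not all equal)
t=6: [78, 81, 73, 76, 83, 81, 75, 83, 83, 74, 80, 83, 82, 83]  (not all equal)
t=7: [86, 83, 88, 86, 82, 83, 87, 82, 82, 88, 84, 82, 82, 82]  (not all equal)
t=8: [79, 81, 78, 79, 83, 81, 79, 82, 82, 78, 81, 82, 82, 83]  (not all equal)
t=9: [84, 83, 85, 84, 82, 83, 85, 82, 82, 85, 83, 82, 82, 82]  (not all equal)
t=10: [81, 82, 80, 81, 83, 82, 80, 82, 82, 80, 82, 82, 82, 83]  (not all equal)
t=11: [83, 83, 83, 83, 82, 83, 83, 82, 82, 83, 83, 82, 82, 82]  (not all equal)
t=12: [82, 82, 82, 82, 83, 82, 82, 82, 82, 82, 82, 82, 82, 83]  (not all equal)
t=13: [83, 83, 83, 83, 82, 83, 83, 82, 82, 83, 83, 82, 82, 82]  (not all equal)

Answer: never
Key observation: The state at step 11 reappears at step 13 — the system is in a cycle of period 2 from step 11 on.  No step 0..13 is synchronized, and the cycle repeats forever, so no step up to 150 (or ever) has all patches equal.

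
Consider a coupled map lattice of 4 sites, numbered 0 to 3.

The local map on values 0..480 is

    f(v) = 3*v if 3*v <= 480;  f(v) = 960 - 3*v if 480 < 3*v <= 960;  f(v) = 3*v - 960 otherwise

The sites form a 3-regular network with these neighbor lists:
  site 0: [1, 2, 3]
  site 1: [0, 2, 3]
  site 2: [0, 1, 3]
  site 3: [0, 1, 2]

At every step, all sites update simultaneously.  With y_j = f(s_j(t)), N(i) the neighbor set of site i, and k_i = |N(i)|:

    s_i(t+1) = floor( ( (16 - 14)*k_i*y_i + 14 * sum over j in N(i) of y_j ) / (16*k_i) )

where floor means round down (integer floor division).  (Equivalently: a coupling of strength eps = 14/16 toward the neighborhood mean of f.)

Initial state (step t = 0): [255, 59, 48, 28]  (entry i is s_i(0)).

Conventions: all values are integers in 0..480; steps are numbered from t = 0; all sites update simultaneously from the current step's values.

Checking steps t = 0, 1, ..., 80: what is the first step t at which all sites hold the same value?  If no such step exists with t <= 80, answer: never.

Answer: 6
Key observation: Synchronization is absorbing here: once all sites are equal they stay equal, and step 6 is the first all-equal step.

Derivation:
t=0: [255, 59, 48, 28]  (not all equal)
t=1: [142, 145, 151, 161]  (not all equal)
t=2: [451, 449, 446, 442]  (not all equal)
t=3: [379, 380, 381, 383]  (not all equal)
t=4: [183, 182, 182, 181]  (not all equal)
t=5: [414, 414, 414, 413]  (not all equal)
t=6: [281, 281, 281, 281]  (all equal)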